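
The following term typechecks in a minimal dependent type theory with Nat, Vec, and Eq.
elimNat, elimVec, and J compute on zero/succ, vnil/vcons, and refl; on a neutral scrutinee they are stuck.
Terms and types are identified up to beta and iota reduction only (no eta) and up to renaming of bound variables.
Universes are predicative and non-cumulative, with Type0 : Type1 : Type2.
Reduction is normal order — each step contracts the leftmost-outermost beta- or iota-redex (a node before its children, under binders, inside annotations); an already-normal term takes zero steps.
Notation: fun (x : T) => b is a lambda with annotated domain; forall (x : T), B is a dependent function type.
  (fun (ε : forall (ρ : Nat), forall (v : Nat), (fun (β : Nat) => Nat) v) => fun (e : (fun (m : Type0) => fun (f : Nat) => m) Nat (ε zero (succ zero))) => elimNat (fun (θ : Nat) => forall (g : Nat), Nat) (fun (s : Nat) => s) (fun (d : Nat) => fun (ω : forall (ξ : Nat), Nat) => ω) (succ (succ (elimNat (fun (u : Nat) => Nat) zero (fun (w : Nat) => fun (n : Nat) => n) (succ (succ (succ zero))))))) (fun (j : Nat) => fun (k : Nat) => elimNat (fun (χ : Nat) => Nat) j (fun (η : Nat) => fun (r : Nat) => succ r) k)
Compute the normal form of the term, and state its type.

reduced normal form:
  fun (ε : Nat) => fun (ρ : Nat) => ρ
type:
  forall (ε : Nat), forall (ρ : Nat), Nat
observation: the first redex contracted is a beta-redex; the normal form is reached in 20 normal-order steps.


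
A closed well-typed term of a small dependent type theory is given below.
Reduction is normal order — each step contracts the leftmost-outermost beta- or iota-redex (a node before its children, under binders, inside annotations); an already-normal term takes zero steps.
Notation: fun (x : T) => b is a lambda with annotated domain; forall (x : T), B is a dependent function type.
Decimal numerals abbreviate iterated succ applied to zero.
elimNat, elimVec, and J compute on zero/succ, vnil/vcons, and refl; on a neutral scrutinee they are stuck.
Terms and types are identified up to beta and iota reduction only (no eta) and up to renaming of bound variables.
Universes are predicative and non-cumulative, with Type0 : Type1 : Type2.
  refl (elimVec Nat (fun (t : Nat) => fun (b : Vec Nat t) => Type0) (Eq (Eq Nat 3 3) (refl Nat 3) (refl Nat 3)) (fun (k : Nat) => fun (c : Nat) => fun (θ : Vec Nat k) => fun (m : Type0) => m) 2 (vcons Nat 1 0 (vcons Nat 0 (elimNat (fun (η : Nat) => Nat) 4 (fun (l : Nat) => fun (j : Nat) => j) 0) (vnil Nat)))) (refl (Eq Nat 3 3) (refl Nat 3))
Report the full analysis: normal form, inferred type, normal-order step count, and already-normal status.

normal form:
  refl (Eq (Eq Nat 3 3) (refl Nat 3) (refl Nat 3)) (refl (Eq Nat 3 3) (refl Nat 3))
type:
  Eq (Eq (Eq Nat 3 3) (refl Nat 3) (refl Nat 3)) (refl (Eq Nat 3 3) (refl Nat 3)) (refl (Eq Nat 3 3) (refl Nat 3))
steps to reach normal form (normal order): 11
already normal: no
first redex: an elimVec iota-redex


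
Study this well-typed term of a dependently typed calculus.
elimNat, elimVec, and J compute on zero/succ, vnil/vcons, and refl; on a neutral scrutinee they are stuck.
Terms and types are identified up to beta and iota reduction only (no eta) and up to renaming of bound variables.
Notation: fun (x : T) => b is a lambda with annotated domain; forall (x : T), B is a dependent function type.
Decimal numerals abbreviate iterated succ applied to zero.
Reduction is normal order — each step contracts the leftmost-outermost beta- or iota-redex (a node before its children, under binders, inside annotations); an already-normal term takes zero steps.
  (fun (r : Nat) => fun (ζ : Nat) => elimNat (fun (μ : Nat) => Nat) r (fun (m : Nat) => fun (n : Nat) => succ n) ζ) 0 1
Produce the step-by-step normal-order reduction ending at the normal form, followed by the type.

normal-order reduction sequence:
  (fun (r : Nat) => fun (ζ : Nat) => elimNat (fun (μ : Nat) => Nat) r (fun (m : Nat) => fun (n : Nat) => succ n) ζ) 0 1
  ~> (fun (r : Nat) => elimNat (fun (ζ : Nat) => Nat) 0 (fun (μ : Nat) => fun (m : Nat) => succ m) r) 1
  ~> elimNat (fun (r : Nat) => Nat) 0 (fun (ζ : Nat) => fun (μ : Nat) => succ μ) 1
  ~> (fun (r : Nat) => fun (ζ : Nat) => succ ζ) 0 (elimNat (fun (μ : Nat) => Nat) 0 (fun (m : Nat) => fun (n : Nat) => succ n) 0)
  ~> (fun (r : Nat) => succ r) (elimNat (fun (ζ : Nat) => Nat) 0 (fun (μ : Nat) => fun (m : Nat) => succ m) 0)
  ~> succ (elimNat (fun (r : Nat) => Nat) 0 (fun (ζ : Nat) => fun (μ : Nat) => succ μ) 0)
  ~> 1
inferred type:
  Nat


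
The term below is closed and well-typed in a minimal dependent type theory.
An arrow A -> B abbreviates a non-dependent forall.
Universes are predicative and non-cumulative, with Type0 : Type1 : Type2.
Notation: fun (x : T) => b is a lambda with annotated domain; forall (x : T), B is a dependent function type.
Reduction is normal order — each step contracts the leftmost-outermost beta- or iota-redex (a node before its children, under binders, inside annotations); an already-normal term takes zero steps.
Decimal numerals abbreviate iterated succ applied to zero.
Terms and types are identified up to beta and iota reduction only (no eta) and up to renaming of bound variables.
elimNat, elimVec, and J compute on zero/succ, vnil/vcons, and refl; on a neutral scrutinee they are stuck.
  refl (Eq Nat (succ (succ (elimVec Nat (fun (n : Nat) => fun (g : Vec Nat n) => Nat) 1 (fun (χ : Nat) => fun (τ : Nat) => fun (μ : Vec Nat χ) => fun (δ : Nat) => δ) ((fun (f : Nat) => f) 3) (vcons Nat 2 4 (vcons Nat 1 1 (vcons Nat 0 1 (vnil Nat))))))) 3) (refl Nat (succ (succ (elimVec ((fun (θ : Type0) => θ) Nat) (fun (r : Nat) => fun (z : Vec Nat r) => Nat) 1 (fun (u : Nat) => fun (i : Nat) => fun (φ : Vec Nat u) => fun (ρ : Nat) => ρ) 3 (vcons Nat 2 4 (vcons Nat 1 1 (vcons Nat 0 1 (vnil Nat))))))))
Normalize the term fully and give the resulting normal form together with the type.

normal form:
  refl (Eq Nat 3 3) (refl Nat 3)
inferred type:
  Eq (Eq Nat 3 3) (refl Nat 3) (refl Nat 3)
observation: contracting an elimVec iota-redex first, the term normalizes in 32 steps.


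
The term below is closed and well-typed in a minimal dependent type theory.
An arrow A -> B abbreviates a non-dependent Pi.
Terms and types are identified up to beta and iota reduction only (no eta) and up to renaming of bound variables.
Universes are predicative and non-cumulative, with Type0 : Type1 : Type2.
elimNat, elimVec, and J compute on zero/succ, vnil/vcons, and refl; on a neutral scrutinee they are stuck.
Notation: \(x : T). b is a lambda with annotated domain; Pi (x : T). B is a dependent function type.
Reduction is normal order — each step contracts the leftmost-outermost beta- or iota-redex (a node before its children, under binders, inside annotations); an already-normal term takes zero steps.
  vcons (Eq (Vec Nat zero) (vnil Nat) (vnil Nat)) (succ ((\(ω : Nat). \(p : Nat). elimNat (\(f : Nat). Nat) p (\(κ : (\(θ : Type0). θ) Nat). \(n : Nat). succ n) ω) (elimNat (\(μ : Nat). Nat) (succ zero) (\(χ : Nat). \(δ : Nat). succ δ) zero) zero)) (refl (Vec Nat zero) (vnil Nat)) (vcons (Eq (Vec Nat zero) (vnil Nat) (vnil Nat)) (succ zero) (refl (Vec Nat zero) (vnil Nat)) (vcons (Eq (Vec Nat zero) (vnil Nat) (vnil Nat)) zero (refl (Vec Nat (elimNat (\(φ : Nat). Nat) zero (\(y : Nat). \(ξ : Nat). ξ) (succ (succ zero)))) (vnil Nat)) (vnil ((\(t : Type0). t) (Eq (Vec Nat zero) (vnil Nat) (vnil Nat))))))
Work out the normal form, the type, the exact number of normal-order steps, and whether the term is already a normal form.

normal form:
  vcons (Eq (Vec Nat zero) (vnil Nat) (vnil Nat)) (succ (succ zero)) (refl (Vec Nat zero) (vnil Nat)) (vcons (Eq (Vec Nat zero) (vnil Nat) (vnil Nat)) (succ zero) (refl (Vec Nat zero) (vnil Nat)) (vcons (Eq (Vec Nat zero) (vnil Nat) (vnil Nat)) zero (refl (Vec Nat zero) (vnil Nat)) (vnil (Eq (Vec Nat zero) (vnil Nat) (vnil Nat)))))
the term's type:
  Vec (Eq (Vec Nat zero) (vnil Nat) (vnil Nat)) (succ (succ (succ zero)))
reduction steps (normal order): 16
already normal: no
first redex: a beta-redex


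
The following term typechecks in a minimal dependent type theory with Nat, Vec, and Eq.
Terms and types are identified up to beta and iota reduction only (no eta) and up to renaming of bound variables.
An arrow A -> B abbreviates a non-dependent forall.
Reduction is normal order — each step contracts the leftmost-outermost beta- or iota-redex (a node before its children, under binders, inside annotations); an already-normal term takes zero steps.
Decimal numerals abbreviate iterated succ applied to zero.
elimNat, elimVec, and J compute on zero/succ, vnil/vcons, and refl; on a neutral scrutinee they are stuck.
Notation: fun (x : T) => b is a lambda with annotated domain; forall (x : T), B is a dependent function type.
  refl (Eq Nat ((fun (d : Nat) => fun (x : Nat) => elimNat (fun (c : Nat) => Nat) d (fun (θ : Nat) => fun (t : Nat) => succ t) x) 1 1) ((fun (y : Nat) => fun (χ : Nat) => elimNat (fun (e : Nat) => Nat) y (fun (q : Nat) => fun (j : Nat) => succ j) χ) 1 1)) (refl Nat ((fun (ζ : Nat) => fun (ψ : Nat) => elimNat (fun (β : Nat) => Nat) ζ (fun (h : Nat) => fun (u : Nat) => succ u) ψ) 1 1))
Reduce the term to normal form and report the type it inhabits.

normal form:
  refl (Eq Nat 2 2) (refl Nat 2)
type:
  Eq (Eq Nat 2 2) (refl Nat 2) (refl Nat 2)
observation: reduction starts at a beta-redex, and 18 normal-order steps reach the normal form.


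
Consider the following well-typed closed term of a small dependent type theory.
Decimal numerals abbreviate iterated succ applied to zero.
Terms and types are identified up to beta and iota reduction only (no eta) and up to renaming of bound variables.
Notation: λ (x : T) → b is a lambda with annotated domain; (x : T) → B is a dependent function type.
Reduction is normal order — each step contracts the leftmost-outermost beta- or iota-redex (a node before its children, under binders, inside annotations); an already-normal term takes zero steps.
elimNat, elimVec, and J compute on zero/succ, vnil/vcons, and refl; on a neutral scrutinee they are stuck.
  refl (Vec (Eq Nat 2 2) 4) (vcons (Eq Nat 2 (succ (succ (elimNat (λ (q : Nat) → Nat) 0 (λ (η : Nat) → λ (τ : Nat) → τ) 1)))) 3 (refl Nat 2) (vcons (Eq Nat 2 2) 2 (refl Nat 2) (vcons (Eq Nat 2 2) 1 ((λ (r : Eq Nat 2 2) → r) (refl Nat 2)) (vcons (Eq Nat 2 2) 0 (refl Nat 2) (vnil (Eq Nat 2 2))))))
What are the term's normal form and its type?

resulting normal form:
  refl (Vec (Eq Nat 2 2) 4) (vcons (Eq Nat 2 2) 3 (refl Nat 2) (vcons (Eq Nat 2 2) 2 (refl Nat 2) (vcons (Eq Nat 2 2) 1 (refl Nat 2) (vcons (Eq Nat 2 2) 0 (refl Nat 2) (vnil (Eq Nat 2 2))))))
inferred type:
  Eq (Vec (Eq Nat 2 2) 4) (vcons (Eq Nat 2 2) 3 (refl Nat 2) (vcons (Eq Nat 2 2) 2 (refl Nat 2) (vcons (Eq Nat 2 2) 1 (refl Nat 2) (vcons (Eq Nat 2 2) 0 (refl Nat 2) (vnil (Eq Nat 2 2)))))) (vcons (Eq Nat 2 2) 3 (refl Nat 2) (vcons (Eq Nat 2 2) 2 (refl Nat 2) (vcons (Eq Nat 2 2) 1 (refl Nat 2) (vcons (Eq Nat 2 2) 0 (refl Nat 2) (vnil (Eq Nat 2 2))))))
observation: the term reaches its normal form after 5 normal-order steps.


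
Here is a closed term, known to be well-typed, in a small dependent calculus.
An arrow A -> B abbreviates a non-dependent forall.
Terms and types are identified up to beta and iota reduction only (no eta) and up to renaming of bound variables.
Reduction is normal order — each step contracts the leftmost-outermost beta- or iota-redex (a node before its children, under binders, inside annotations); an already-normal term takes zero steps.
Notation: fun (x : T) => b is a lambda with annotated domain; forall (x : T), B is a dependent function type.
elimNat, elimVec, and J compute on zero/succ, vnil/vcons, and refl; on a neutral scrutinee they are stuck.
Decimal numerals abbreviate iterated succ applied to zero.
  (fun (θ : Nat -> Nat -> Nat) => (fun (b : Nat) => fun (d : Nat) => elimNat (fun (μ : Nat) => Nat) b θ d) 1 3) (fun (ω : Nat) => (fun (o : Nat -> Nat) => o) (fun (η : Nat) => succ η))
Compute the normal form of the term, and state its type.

normal form:
  4
inferred type:
  Nat
observation: the leftmost-outermost redex is a beta-redex, and normalization takes 16 steps.


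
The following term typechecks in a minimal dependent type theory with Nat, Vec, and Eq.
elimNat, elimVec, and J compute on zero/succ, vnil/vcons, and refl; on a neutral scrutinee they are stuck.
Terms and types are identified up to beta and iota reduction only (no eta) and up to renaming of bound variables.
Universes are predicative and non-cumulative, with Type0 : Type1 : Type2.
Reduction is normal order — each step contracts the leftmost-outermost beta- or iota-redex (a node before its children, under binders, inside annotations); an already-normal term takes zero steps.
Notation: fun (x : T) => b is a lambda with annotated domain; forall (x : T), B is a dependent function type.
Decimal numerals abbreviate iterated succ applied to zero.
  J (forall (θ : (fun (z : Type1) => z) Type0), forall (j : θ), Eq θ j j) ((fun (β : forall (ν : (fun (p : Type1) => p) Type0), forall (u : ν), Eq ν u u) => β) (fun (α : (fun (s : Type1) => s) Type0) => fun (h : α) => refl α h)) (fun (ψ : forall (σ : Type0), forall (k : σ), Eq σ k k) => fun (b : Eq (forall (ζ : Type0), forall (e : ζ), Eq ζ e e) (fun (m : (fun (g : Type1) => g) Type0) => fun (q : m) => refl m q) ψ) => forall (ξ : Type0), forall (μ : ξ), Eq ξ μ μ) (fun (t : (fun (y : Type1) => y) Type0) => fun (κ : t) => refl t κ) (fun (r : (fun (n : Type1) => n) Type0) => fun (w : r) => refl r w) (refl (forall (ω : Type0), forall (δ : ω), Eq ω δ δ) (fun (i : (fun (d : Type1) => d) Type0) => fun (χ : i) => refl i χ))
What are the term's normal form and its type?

resulting normal form:
  fun (θ : Type0) => fun (z : θ) => refl θ z
type:
  forall (θ : Type0), forall (z : θ), Eq θ z z


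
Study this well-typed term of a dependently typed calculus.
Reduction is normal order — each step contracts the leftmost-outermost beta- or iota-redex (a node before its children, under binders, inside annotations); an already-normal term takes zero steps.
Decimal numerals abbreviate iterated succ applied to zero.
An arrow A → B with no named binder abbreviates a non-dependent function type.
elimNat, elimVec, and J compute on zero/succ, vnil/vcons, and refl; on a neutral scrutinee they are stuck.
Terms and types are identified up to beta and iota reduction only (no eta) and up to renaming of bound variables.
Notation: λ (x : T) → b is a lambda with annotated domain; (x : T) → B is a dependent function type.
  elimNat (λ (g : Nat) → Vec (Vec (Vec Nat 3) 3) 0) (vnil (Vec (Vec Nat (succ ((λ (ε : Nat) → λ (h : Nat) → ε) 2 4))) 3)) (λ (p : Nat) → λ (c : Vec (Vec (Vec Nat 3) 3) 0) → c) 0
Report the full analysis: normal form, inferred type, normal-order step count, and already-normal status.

normal form:
  vnil (Vec (Vec Nat 3) 3)
inferred type:
  Vec (Vec (Vec Nat 3) 3) 0
reduction steps (normal order): 3
term was already normal: no
first contracted redex: an elimNat iota-redex


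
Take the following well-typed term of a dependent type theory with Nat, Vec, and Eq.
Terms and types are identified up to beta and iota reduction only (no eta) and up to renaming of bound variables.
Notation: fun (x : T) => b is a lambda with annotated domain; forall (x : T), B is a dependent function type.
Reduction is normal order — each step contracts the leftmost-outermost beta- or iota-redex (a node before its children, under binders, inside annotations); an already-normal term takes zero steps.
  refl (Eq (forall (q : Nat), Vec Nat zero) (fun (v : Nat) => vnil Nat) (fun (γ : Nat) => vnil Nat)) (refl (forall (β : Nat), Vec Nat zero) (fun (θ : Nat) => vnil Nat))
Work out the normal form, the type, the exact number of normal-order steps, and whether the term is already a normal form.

resulting normal form:
  refl (Eq (forall (q : Nat), Vec Nat zero) (fun (v : Nat) => vnil Nat) (fun (γ : Nat) => vnil Nat)) (refl (forall (β : Nat), Vec Nat zero) (fun (θ : Nat) => vnil Nat))
the term's type:
  Eq (Eq (forall (q : Nat), Vec Nat zero) (fun (v : Nat) => vnil Nat) (fun (γ : Nat) => vnil Nat)) (refl (forall (β : Nat), Vec Nat zero) (fun (θ : Nat) => vnil Nat)) (refl (forall (ψ : Nat), Vec Nat zero) (fun (u : Nat) => vnil Nat))
normal-order step count: 0
term was already normal: yes


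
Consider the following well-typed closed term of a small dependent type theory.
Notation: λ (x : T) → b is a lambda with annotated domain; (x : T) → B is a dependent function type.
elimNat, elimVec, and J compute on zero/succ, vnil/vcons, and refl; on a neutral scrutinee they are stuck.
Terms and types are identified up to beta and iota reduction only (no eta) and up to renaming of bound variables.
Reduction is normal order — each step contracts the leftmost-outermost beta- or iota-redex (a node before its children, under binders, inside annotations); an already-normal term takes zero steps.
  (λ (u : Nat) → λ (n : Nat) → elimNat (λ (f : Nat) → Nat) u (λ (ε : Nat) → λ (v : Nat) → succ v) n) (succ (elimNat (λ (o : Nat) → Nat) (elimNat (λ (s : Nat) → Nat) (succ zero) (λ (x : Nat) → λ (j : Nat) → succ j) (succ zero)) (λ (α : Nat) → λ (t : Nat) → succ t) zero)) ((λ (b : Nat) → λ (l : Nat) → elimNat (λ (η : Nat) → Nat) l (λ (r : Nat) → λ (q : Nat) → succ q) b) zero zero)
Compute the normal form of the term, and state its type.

normal form:
  succ (succ (succ zero))
inferred type:
  Nat


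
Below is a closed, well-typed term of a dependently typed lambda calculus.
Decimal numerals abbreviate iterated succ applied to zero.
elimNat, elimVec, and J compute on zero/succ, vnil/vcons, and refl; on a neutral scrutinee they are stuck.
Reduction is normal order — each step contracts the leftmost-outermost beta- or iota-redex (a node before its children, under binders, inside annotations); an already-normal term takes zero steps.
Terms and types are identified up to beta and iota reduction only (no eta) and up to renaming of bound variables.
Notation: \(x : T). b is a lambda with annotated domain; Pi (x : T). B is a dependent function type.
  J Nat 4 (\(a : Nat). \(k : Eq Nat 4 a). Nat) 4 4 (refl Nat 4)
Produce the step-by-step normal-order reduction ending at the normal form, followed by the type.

reduction (normal order):
  J Nat 4 (\(a : Nat). \(k : Eq Nat 4 a). Nat) 4 4 (refl Nat 4)
  ~> 4
inferred type:
  Nat


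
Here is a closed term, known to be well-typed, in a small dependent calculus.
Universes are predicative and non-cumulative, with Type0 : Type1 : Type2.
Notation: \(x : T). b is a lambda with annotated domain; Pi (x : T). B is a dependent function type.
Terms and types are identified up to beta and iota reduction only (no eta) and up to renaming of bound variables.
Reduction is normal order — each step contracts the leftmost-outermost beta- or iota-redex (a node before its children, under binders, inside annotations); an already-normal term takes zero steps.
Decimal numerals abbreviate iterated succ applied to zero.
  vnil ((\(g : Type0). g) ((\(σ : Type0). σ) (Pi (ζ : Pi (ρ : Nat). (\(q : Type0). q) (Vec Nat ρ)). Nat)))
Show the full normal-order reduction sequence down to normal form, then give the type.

normal-order reduction:
  vnil ((\(g : Type0). g) ((\(σ : Type0). σ) (Pi (ζ : Pi (ρ : Nat). (\(q : Type0). q) (Vec Nat ρ)). Nat)))
  ~> vnil ((\(g : Type0). g) (Pi (σ : Pi (ζ : Nat). (\(ρ : Type0). ρ) (Vec Nat ζ)). Nat))
  ~> vnil (Pi (g : Pi (σ : Nat). (\(ζ : Type0). ζ) (Vec Nat σ)). Nat)
  ~> vnil (Pi (g : Pi (σ : Nat). Vec Nat σ). Nat)
the term's type:
  Vec (Pi (g : Pi (σ : Nat). Vec Nat σ). Nat) 0


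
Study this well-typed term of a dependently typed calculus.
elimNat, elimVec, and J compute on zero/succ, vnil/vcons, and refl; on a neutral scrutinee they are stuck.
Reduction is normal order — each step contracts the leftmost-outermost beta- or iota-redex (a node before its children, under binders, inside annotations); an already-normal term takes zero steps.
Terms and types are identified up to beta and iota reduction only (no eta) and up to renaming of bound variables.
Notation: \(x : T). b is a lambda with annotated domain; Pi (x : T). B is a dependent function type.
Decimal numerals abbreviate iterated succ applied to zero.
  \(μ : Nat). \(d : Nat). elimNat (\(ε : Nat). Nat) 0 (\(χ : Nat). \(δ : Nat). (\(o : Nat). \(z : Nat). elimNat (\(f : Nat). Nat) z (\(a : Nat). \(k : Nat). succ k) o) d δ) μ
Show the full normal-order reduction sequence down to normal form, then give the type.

normal-order reduction sequence:
  \(μ : Nat). \(d : Nat). elimNat (\(ε : Nat). Nat) 0 (\(χ : Nat). \(δ : Nat). (\(o : Nat). \(z : Nat). elimNat (\(f : Nat). Nat) z (\(a : Nat). \(k : Nat). succ k) o) d δ) μ
  ~> \(μ : Nat). \(d : Nat). elimNat (\(ε : Nat). Nat) 0 (\(χ : Nat). \(δ : Nat). (\(o : Nat). elimNat (\(z : Nat). Nat) o (\(f : Nat). \(a : Nat). succ a) d) δ) μ
  ~> \(μ : Nat). \(d : Nat). elimNat (\(ε : Nat). Nat) 0 (\(χ : Nat). \(δ : Nat). elimNat (\(o : Nat). Nat) δ (\(z : Nat). \(f : Nat). succ f) d) μ
the term's type:
  Pi (μ : Nat). Pi (d : Nat). Nat


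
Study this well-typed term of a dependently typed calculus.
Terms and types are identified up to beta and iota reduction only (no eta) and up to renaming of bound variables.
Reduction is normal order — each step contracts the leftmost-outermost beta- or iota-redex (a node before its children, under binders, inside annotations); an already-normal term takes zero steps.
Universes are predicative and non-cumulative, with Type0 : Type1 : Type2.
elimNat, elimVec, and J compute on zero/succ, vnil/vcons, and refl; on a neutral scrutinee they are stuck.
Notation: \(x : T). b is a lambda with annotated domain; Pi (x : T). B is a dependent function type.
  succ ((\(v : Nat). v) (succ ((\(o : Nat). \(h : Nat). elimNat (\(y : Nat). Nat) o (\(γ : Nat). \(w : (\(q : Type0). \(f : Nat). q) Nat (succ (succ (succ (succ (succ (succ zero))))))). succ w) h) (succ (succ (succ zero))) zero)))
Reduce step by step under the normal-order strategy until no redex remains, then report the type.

normal-order reduction sequence:
  succ ((\(v : Nat). v) (succ ((\(o : Nat). \(h : Nat). elimNat (\(y : Nat). Nat) o (\(γ : Nat). \(w : (\(q : Type0). \(f : Nat). q) Nat (succ (succ (succ (succ (succ (succ zero))))))). succ w) h) (succ (succ (succ zero))) zero)))
  ~> succ (succ ((\(v : Nat). \(o : Nat). elimNat (\(h : Nat). Nat) v (\(y : Nat). \(γ : (\(w : Type0). \(q : Nat). w) Nat (succ (succ (succ (succ (succ (succ zero))))))). succ γ) o) (succ (succ (succ zero))) zero))
  ~> succ (succ ((\(v : Nat). elimNat (\(o : Nat). Nat) (succ (succ (succ zero))) (\(h : Nat). \(y : (\(γ : Type0). \(w : Nat). γ) Nat (succ (succ (succ (succ (succ (succ zero))))))). succ y) v) zero))
  ~> succ (succ (elimNat (\(v : Nat). Nat) (succ (succ (succ zero))) (\(o : Nat). \(h : (\(y : Type0). \(γ : Nat). y) Nat (succ (succ (succ (succ (succ (succ zero))))))). succ h) zero))
  ~> succ (succ (succ (succ (succ zero))))
the term's type:
  Nat


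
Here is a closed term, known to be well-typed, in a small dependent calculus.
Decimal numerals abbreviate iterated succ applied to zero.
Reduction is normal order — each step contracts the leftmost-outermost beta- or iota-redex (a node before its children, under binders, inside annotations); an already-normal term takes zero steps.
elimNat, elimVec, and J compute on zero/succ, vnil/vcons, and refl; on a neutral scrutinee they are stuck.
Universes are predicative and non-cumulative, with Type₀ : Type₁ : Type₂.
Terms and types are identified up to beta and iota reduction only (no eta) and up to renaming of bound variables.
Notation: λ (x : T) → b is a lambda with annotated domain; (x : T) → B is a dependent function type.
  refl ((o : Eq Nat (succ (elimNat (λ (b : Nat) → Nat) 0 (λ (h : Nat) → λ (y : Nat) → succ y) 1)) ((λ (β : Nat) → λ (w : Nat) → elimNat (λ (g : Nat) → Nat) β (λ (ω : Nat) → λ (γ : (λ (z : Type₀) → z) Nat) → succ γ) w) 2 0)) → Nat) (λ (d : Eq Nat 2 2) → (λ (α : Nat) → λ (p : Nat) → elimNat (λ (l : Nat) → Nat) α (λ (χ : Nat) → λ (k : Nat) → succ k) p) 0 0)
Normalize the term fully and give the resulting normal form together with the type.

resulting normal form:
  refl ((o : Eq Nat 2 2) → Nat) (λ (b : Eq Nat 2 2) → 0)
inferred type:
  Eq ((o : Eq Nat 2 2) → Nat) (λ (b : Eq Nat 2 2) → 0) (λ (h : Eq Nat 2 2) → 0)


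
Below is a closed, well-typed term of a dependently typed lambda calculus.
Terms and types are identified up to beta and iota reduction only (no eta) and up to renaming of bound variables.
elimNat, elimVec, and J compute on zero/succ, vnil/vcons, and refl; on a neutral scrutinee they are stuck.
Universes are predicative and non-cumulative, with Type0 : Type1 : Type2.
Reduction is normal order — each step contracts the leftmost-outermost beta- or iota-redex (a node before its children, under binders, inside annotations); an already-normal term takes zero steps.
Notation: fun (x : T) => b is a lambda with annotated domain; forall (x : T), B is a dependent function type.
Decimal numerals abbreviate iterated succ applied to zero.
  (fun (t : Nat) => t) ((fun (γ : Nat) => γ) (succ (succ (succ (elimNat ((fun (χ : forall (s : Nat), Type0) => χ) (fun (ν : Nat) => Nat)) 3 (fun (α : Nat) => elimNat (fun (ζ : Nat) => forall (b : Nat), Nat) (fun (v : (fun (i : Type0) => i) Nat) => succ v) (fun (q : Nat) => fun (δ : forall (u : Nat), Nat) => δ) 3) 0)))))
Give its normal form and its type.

resulting normal form:
  6
type:
  Nat


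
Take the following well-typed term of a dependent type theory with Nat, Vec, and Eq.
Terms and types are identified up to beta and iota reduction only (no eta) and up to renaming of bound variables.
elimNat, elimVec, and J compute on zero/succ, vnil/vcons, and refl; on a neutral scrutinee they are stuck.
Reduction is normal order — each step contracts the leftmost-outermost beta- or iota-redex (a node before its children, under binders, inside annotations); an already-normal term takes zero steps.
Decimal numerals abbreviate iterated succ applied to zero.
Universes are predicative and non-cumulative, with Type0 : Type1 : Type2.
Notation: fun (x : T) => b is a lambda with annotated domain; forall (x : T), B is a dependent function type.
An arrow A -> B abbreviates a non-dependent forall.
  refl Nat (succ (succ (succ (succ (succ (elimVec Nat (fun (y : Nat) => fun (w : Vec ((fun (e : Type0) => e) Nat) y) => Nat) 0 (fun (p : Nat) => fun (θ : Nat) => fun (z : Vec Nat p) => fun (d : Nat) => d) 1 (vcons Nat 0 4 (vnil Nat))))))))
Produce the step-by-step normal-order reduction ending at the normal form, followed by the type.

normal-order reduction:
  refl Nat (succ (succ (succ (succ (succ (elimVec Nat (fun (y : Nat) => fun (w : Vec ((fun (e : Type0) => e) Nat) y) => Nat) 0 (fun (p : Nat) => fun (θ : Nat) => fun (z : Vec Nat p) => fun (d : Nat) => d) 1 (vcons Nat 0 4 (vnil Nat))))))))
  ~> refl Nat (succ (succ (succ (succ (succ ((fun (y : Nat) => fun (w : Nat) => fun (e : Vec Nat y) => fun (p : Nat) => p) 0 4 (vnil Nat) (elimVec Nat (fun (θ : Nat) => fun (z : Vec ((fun (d : Type0) => d) Nat) θ) => Nat) 0 (fun (o : Nat) => fun (i : Nat) => fun (κ : Vec Nat o) => fun (l : Nat) => l) 0 (vnil Nat))))))))
  ~> refl Nat (succ (succ (succ (succ (succ ((fun (y : Nat) => fun (w : Vec Nat 0) => fun (e : Nat) => e) 4 (vnil Nat) (elimVec Nat (fun (p : Nat) => fun (θ : Vec ((fun (z : Type0) => z) Nat) p) => Nat) 0 (fun (d : Nat) => fun (o : Nat) => fun (i : Vec Nat d) => fun (κ : Nat) => κ) 0 (vnil Nat))))))))
  ~> refl Nat (succ (succ (succ (succ (succ ((fun (y : Vec Nat 0) => fun (w : Nat) => w) (vnil Nat) (elimVec Nat (fun (e : Nat) => fun (p : Vec ((fun (θ : Type0) => θ) Nat) e) => Nat) 0 (fun (z : Nat) => fun (d : Nat) => fun (o : Vec Nat z) => fun (i : Nat) => i) 0 (vnil Nat))))))))
  ~> refl Nat (succ (succ (succ (succ (succ ((fun (y : Nat) => y) (elimVec Nat (fun (w : Nat) => fun (e : Vec ((fun (p : Type0) => p) Nat) w) => Nat) 0 (fun (θ : Nat) => fun (z : Nat) => fun (d : Vec Nat θ) => fun (o : Nat) => o) 0 (vnil Nat))))))))
  ~> refl Nat (succ (succ (succ (succ (succ (elimVec Nat (fun (y : Nat) => fun (w : Vec ((fun (e : Type0) => e) Nat) y) => Nat) 0 (fun (p : Nat) => fun (θ : Nat) => fun (z : Vec Nat p) => fun (d : Nat) => d) 0 (vnil Nat)))))))
  ~> refl Nat 5
inferred type:
  Eq Nat 5 5


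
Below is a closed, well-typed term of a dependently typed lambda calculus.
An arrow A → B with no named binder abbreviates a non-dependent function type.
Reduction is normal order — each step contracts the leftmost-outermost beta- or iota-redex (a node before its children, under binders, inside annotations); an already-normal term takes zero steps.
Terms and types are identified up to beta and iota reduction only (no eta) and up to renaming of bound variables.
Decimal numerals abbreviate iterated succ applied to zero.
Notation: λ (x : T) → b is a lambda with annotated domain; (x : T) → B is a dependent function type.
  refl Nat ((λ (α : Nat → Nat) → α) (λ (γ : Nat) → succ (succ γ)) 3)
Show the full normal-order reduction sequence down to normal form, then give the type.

normal-order reduction:
  refl Nat ((λ (α : Nat → Nat) → α) (λ (γ : Nat) → succ (succ γ)) 3)
  ~> refl Nat ((λ (α : Nat) → succ (succ α)) 3)
  ~> refl Nat 5
the term's type:
  Eq Nat 5 5


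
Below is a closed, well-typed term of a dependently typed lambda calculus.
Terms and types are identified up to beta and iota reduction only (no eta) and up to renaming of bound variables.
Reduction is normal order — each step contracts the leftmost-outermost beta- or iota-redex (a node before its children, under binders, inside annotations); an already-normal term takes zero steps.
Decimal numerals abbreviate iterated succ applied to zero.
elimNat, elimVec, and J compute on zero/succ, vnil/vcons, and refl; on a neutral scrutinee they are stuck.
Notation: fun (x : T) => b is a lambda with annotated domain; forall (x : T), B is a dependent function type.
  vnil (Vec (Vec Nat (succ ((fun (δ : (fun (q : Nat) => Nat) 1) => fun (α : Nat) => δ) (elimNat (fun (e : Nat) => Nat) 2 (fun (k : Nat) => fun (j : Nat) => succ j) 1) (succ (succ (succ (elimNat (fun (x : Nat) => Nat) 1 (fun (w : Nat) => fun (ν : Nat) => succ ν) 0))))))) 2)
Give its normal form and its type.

reduced normal form:
  vnil (Vec (Vec Nat 4) 2)
type:
  Vec (Vec (Vec Nat 4) 2) 0
observation: the first redex contracted is a beta-redex; the normal form is reached in 6 normal-order steps.


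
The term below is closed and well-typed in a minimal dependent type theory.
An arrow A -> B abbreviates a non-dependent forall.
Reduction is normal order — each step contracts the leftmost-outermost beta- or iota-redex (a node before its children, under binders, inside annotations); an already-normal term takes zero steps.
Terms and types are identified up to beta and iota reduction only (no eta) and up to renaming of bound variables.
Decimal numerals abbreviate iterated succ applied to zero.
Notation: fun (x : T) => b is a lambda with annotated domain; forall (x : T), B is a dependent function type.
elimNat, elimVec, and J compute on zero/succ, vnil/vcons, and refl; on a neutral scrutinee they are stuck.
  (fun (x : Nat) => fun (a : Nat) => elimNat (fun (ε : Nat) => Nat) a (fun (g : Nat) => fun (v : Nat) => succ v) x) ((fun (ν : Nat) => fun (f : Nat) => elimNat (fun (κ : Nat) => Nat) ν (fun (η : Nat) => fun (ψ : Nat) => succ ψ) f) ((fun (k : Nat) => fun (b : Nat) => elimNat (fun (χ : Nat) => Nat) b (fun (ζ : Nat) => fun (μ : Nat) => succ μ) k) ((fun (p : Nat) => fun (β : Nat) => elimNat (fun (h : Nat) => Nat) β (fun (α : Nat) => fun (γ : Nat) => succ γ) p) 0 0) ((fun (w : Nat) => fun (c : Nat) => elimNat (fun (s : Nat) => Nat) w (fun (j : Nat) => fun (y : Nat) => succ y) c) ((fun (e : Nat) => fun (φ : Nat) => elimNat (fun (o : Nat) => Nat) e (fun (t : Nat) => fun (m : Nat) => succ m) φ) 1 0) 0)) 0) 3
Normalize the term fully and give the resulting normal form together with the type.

reduced normal form:
  4
type:
  Nat


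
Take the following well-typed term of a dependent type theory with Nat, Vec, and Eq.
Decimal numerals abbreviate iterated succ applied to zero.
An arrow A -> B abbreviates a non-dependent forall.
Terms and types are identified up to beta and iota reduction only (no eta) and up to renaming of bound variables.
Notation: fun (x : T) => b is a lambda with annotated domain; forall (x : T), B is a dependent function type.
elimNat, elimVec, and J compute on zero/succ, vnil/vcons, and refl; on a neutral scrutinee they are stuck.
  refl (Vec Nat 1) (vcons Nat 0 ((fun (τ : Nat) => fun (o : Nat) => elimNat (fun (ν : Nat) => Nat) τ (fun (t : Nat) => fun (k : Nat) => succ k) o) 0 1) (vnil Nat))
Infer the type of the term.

inferred type:
  Eq (Vec Nat 1) (vcons Nat 0 1 (vnil Nat)) (vcons Nat 0 1 (vnil Nat))


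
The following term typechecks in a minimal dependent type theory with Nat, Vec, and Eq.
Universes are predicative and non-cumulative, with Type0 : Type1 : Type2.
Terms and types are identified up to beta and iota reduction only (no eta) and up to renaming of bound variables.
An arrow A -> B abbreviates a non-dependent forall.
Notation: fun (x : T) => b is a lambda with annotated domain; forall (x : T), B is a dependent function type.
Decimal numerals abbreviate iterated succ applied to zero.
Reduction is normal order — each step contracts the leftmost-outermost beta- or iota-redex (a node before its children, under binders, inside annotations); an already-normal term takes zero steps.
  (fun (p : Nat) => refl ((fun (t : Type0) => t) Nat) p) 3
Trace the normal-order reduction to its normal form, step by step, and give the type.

reduction (normal order):
  (fun (p : Nat) => refl ((fun (t : Type0) => t) Nat) p) 3
  ~> refl ((fun (p : Type0) => p) Nat) 3
  ~> refl Nat 3
the term's type:
  Eq Nat 3 3


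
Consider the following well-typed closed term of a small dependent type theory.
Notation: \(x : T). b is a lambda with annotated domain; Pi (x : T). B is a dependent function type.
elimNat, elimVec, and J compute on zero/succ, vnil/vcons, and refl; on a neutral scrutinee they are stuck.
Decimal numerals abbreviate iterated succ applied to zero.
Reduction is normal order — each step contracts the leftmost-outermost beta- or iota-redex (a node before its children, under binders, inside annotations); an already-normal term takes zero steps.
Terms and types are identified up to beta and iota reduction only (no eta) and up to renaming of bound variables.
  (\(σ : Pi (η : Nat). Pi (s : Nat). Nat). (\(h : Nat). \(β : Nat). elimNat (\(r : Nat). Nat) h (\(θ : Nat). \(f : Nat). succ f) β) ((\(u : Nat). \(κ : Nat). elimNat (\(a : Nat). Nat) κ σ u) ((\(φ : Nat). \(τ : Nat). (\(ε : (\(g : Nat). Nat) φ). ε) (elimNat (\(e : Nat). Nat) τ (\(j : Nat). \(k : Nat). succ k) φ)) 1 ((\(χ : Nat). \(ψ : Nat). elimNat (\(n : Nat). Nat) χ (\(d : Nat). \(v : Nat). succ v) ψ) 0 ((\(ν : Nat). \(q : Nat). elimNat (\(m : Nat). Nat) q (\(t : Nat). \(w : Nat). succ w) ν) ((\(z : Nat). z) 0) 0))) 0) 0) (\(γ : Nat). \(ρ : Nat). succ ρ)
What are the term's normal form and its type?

resulting normal form:
  1
inferred type:
  Nat


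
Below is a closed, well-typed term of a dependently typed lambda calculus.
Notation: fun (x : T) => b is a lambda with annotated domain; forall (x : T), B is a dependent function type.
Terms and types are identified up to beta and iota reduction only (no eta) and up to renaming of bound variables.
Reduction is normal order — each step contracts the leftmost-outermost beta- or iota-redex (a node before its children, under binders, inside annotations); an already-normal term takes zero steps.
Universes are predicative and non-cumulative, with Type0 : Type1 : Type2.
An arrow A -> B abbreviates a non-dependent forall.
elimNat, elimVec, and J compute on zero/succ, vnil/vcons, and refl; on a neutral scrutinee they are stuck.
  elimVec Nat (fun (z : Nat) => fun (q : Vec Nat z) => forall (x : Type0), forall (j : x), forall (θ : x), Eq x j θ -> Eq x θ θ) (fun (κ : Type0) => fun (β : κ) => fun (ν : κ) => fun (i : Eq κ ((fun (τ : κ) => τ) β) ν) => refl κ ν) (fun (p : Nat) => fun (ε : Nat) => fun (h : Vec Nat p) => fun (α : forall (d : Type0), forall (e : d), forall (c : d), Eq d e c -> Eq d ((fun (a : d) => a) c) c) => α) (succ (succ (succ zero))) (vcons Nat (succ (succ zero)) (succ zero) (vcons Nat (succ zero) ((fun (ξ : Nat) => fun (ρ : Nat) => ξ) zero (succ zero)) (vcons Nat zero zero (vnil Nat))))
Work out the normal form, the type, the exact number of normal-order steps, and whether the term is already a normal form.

normal form:
  fun (z : Type0) => fun (q : z) => fun (x : z) => fun (j : Eq z q x) => refl z x
type:
  forall (z : Type0), forall (q : z), forall (x : z), Eq z q x -> Eq z x x
reduction steps (normal order): 17
started in normal form: no
first redex: an elimVec iota-redex


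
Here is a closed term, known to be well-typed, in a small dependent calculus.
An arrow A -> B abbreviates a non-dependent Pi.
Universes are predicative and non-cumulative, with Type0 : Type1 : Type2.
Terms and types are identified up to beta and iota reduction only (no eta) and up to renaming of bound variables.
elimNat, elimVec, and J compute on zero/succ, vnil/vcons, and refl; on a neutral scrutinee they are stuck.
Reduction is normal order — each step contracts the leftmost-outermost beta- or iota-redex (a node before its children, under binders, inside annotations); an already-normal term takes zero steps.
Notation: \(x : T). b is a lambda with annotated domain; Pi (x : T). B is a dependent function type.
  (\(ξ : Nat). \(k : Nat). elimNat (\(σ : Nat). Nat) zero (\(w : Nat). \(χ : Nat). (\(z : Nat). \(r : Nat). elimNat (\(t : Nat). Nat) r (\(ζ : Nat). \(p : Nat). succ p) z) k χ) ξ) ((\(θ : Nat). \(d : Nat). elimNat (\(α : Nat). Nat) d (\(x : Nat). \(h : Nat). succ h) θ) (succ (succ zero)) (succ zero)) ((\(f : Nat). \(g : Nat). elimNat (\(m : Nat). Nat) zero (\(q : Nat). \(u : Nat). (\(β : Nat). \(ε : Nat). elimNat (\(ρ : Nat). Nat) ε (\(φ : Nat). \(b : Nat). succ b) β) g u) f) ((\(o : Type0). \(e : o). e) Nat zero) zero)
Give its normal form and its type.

normal form:
  zero
the term's type:
  Nat


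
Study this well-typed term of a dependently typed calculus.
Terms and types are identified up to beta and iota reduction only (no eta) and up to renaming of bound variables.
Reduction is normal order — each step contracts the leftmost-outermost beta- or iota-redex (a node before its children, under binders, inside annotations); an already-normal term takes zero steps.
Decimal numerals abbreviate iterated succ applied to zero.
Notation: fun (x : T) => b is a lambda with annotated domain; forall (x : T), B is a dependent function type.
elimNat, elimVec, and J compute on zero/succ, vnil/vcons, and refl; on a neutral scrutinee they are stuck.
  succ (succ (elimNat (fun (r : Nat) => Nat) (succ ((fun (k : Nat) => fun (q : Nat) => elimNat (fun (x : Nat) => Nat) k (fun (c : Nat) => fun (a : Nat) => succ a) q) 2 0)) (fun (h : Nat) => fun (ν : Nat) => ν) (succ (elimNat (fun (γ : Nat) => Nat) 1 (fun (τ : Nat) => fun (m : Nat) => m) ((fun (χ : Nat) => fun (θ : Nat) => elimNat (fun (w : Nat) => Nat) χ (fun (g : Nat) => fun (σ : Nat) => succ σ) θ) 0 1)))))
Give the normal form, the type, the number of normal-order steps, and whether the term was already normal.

resulting normal form:
  5
the term's type:
  Nat
steps to reach normal form (normal order): 20
started in normal form: no
first contracted redex: an elimNat iota-redex


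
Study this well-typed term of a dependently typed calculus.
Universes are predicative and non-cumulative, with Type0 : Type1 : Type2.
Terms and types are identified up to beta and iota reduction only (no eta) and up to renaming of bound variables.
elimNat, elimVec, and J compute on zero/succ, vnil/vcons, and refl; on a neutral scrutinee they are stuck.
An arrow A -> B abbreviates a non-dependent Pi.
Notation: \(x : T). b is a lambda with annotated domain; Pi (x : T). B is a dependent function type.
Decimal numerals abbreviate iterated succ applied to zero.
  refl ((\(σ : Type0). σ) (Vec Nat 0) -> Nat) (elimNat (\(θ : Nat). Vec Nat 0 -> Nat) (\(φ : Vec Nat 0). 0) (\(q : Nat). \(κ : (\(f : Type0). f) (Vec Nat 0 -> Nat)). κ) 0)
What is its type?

type:
  Eq (Vec Nat 0 -> Nat) (\(σ : Vec Nat 0). 0) (\(θ : Vec Nat 0). 0)
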